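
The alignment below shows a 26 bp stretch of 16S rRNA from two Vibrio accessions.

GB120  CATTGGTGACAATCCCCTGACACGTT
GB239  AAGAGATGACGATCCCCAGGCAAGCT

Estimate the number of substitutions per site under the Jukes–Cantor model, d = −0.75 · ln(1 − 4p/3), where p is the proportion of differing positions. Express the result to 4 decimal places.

0.4643

The sequences differ at positions 1 (C/A), 3 (T/G), 4 (T/A), 6 (G/A), 11 (A/G), 18 (T/A), 20 (A/G), 23 (C/A), 25 (T/C).
p = 9/26 = 0.346154.
d = −0.75 · ln(1 − (4/3)·0.346154) = −0.75 · ln(0.538461) = −0.75 · (-0.619040) = 0.4643.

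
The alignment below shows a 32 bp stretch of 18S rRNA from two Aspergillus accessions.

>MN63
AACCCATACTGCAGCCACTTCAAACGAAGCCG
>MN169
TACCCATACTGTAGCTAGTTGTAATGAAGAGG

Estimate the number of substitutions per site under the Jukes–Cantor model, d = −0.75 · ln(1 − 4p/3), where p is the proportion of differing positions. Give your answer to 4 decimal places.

Mismatches occur at site 1 (A/T), site 12 (C/T), site 16 (C/T), site 18 (C/G), site 21 (C/G), site 22 (A/T), site 25 (C/T), site 30 (C/A), site 31 (C/G).
p = 9/32 = 0.281250.
d = −0.75 · ln(1 − (4/3)·0.281250) = −0.75 · ln(0.625000) = −0.75 · (-0.470004) = 0.3525.

0.3525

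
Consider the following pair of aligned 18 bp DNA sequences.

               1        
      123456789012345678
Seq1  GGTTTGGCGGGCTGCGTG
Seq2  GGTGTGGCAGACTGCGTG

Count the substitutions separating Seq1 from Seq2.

Differing sites — 4:T/G; 9:G/A; 11:G/A.
That gives 3 mismatches out of 18 aligned sites, so the Hamming distance is 3.

3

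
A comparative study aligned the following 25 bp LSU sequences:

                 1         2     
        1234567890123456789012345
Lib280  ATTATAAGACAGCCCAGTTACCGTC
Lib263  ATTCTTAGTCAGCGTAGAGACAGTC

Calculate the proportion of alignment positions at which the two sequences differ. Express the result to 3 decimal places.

The sequences differ at positions 4 (A/C), 6 (A/T), 9 (A/T), 14 (C/G), 15 (C/T), 18 (T/A), 19 (T/G), 22 (C/A).
There are 8 differences over 25 sites, so p = 8/25 = 0.320.

0.320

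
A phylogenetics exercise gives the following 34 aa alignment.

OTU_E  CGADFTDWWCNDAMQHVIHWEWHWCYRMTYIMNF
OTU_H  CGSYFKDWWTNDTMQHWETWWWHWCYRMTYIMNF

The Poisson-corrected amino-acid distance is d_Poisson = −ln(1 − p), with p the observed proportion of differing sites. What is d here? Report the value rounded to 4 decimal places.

0.3075

Differing sites — 3:A/S; 4:D/Y; 6:T/K; 10:C/T; 13:A/T; 17:V/W; 18:I/E; 19:H/T; 21:E/W.
p = 9/34 = 0.264706.
d = −ln(1 − 0.264706) = −ln(0.735294) = 0.3075.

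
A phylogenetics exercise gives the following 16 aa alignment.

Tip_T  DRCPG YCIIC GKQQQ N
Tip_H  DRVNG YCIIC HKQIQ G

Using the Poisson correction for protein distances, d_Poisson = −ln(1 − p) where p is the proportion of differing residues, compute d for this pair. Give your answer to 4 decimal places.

0.3747

Mismatches occur at site 3 (C/V), site 4 (P/N), site 11 (G/H), site 14 (Q/I), site 16 (N/G).
p = 5/16 = 0.312500.
d = −ln(1 − 0.312500) = −ln(0.687500) = 0.3747.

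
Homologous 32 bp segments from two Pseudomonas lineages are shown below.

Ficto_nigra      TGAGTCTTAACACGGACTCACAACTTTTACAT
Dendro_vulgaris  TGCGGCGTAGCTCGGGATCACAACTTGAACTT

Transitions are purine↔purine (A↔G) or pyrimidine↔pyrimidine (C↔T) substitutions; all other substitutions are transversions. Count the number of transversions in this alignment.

8

Differing sites — 3:A/C (Tv); 5:T/G (Tv); 7:T/G (Tv); 10:A/G (Ti); 12:A/T (Tv); 16:A/G (Ti); 17:C/A (Tv); 27:T/G (Tv); 28:T/A (Tv); 31:A/T (Tv).
Of the 10 differences, 2 transitions and 8 transversions, so the answer is 8.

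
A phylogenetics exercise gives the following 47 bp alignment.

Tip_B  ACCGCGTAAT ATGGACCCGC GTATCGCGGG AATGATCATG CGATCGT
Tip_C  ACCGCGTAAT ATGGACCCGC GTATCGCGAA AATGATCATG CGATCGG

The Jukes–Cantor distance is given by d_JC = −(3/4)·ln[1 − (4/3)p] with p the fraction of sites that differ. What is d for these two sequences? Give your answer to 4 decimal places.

Differing sites — 29:G/A; 30:G/A; 47:T/G.
p = 3/47 = 0.063830.
d = −0.75 · ln(1 − (4/3)·0.063830) = −0.75 · ln(0.914893) = −0.75 · (-0.088948) = 0.0667.

0.0667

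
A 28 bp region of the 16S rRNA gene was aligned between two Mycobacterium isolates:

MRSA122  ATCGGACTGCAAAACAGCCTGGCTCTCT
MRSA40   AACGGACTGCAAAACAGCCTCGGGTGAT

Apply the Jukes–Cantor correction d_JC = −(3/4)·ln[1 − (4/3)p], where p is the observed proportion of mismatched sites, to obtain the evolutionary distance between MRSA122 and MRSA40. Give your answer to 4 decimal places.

Differing sites — 2:T/A; 21:G/C; 23:C/G; 24:T/G; 25:C/T; 26:T/G; 27:C/A.
p = 7/28 = 0.250000.
d = −0.75 · ln(1 − (4/3)·0.250000) = −0.75 · ln(0.666667) = −0.75 · (-0.405465) = 0.3041.

0.3041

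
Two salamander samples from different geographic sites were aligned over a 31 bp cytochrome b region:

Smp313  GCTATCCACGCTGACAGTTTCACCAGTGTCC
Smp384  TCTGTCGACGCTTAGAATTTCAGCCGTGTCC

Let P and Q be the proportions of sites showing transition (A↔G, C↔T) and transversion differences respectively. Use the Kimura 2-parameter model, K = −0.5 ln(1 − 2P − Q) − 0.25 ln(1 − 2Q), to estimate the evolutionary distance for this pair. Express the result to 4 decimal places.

Mismatches occur at site 1 (G↔T, transversion), site 4 (A↔G, transition), site 7 (C↔G, transversion), site 13 (G↔T, transversion), site 15 (C↔G, transversion), site 17 (G↔A, transition), site 23 (C↔G, transversion), site 25 (A↔C, transversion).
Of the 8 differences, 2 transitions and 6 transversions over 31 sites: P = 2/31 = 0.064516, Q = 6/31 = 0.193548.
d = −0.5·ln(0.677420) − 0.25·ln(0.612904) = −0.5·(-0.389464) − 0.25·(-0.489547) = 0.3171.

0.3171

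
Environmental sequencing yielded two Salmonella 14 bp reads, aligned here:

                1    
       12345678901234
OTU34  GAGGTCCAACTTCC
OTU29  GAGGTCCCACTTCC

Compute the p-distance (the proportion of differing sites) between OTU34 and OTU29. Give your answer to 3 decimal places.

0.071

A single mismatch occurs at site 8 (A→C).
There are 1 differences over 14 sites, so p = 1/14 = 0.071.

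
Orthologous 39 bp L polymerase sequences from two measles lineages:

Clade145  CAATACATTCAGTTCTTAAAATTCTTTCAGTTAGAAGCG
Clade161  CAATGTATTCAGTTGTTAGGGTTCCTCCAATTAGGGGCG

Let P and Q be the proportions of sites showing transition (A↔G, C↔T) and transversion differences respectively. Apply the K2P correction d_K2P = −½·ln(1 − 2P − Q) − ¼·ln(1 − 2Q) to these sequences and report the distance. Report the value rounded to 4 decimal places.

Differing sites — 5:A/G (Ti); 6:C/T (Ti); 15:C/G (Tv); 19:A/G (Ti); 20:A/G (Ti); 21:A/G (Ti); 25:T/C (Ti); 27:T/C (Ti); 30:G/A (Ti); 35:A/G (Ti); 36:A/G (Ti).
Of the 11 differences, 10 transitions and 1 transversion over 39 sites: P = 10/39 = 0.256410, Q = 1/39 = 0.025641.
d = −0.5·ln(0.461539) − 0.25·ln(0.948718) = −0.5·(-0.773189) − 0.25·(-0.052644) = 0.3998.

0.3998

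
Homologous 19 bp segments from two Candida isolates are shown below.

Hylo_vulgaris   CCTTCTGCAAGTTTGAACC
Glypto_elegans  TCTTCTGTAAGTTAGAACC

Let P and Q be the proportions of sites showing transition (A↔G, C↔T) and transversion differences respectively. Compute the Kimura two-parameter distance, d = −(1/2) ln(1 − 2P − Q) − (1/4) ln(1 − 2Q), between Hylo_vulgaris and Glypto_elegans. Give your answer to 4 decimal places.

Mismatches occur at site 1 (C→T, transition), site 8 (C→T, transition), site 14 (T→A, transversion).
Of the 3 differences, 2 transitions and 1 transversion over 19 sites: P = 2/19 = 0.105263, Q = 1/19 = 0.052632.
d = −0.5·ln(0.736842) − 0.25·ln(0.894736) = −0.5·(-0.305382) − 0.25·(-0.111227) = 0.1805.

0.1805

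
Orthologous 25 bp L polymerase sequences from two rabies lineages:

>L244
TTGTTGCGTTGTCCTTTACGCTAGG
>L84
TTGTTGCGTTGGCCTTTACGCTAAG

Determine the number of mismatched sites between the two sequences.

Differing sites — 12:T/G; 24:G/A.
That gives 2 mismatches out of 25 aligned sites, so the Hamming distance is 2.

2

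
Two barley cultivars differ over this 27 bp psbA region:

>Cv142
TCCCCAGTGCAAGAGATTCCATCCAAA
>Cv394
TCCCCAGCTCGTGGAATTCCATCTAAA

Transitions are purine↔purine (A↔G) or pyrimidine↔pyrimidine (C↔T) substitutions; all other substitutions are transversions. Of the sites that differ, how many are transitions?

5

Mismatches occur at site 8 (T↔C, transition), site 9 (G↔T, transversion), site 11 (A↔G, transition), site 12 (A↔T, transversion), site 14 (A↔G, transition), site 15 (G↔A, transition), site 24 (C↔T, transition).
Of the 7 differences, 5 transitions and 2 transversions, so the answer is 5.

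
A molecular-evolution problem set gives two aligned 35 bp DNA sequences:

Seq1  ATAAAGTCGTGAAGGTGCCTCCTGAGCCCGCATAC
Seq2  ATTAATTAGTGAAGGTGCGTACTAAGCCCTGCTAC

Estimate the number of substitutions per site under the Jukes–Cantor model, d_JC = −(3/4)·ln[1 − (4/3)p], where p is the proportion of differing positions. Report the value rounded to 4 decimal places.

Mismatches occur at site 3 (A/T), site 6 (G/T), site 8 (C/A), site 19 (C/G), site 21 (C/A), site 24 (G/A), site 30 (G/T), site 31 (C/G), site 32 (A/C).
p = 9/35 = 0.257143.
d = −0.75 · ln(1 − (4/3)·0.257143) = −0.75 · ln(0.657143) = −0.75 · (-0.419854) = 0.3149.

0.3149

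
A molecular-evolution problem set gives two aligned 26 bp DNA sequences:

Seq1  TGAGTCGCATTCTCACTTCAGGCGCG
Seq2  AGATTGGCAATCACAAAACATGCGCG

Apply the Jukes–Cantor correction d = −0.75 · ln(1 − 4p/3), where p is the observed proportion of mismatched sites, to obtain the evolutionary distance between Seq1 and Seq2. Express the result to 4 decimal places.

0.4643

Mismatches occur at site 1 (T→A), site 4 (G→T), site 6 (C→G), site 10 (T→A), site 13 (T→A), site 16 (C→A), site 17 (T→A), site 18 (T→A), site 21 (G→T).
p = 9/26 = 0.346154.
d = −0.75 · ln(1 − (4/3)·0.346154) = −0.75 · ln(0.538461) = −0.75 · (-0.619040) = 0.4643.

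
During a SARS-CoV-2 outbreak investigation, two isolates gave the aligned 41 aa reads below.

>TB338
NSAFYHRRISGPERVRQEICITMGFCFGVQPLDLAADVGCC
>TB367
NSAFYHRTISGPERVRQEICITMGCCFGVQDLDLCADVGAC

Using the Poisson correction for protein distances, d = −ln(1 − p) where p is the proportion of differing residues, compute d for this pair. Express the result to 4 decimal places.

The sequences differ at positions 8 (R/T), 25 (F/C), 31 (P/D), 35 (A/C), 40 (C/A).
p = 5/41 = 0.121951.
d = −ln(1 − 0.121951) = −ln(0.878049) = 0.1301.

0.1301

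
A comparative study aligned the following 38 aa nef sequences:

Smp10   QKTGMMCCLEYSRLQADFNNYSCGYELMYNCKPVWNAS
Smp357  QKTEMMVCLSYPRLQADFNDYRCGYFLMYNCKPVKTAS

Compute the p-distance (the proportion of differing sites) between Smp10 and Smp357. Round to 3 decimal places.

Differing sites — 4:G/E; 7:C/V; 10:E/S; 12:S/P; 20:N/D; 22:S/R; 26:E/F; 35:W/K; 36:N/T.
There are 9 differences over 38 sites, so p = 9/38 = 0.237.

0.237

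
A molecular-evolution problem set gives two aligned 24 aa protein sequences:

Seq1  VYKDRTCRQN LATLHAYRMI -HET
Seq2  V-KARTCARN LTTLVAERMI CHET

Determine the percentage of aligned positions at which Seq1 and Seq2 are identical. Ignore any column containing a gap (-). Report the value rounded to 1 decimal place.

72.7%

Excluding the 2 gap columns leaves 22 comparable sites.
The sequences differ at positions 4 (D/A), 8 (R/A), 9 (Q/R), 12 (A/T), 15 (H/V), 17 (Y/E).
16 of the 22 comparable sites match, so the percent identity is 16/22 × 100 = 72.7%.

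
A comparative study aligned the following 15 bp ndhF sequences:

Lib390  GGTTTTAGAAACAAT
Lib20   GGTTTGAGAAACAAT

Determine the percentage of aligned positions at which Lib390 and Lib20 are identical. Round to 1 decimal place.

93.3%

The sequences differ at position 6 (T/G).
14 of the 15 sites match, so the percent identity is 14/15 × 100 = 93.3%.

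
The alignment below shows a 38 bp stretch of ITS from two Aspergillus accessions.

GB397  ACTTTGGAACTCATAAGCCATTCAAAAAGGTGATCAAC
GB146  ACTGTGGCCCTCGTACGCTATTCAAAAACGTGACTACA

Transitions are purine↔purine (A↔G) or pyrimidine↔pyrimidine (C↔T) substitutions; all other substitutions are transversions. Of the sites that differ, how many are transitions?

4

Mismatches occur at site 4 (T/G, transversion), site 8 (A/C, transversion), site 9 (A/C, transversion), site 13 (A/G, transition), site 16 (A/C, transversion), site 19 (C/T, transition), site 29 (G/C, transversion), site 34 (T/C, transition), site 35 (C/T, transition), site 37 (A/C, transversion), site 38 (C/A, transversion).
Of the 11 differences, 4 transitions and 7 transversions, so the answer is 4.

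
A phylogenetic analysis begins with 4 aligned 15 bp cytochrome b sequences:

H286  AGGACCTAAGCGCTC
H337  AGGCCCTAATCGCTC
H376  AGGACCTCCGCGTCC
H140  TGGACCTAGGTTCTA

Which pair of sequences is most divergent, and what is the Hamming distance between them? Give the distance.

Pairwise Hamming distances:
  H286 vs H337: 2
  H286 vs H376: 4
  H286 vs H140: 5
  H337 vs H376: 6
  H337 vs H140: 7
  H376 vs H140: 8
The largest is 8, between H376 and H140.

8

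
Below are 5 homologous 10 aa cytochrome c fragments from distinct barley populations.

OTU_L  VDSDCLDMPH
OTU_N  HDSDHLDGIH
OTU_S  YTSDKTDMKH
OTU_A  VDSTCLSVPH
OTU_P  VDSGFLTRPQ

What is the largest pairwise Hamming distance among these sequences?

9

Pairwise Hamming distances:
  OTU_L vs OTU_N: 4
  OTU_L vs OTU_S: 5
  OTU_L vs OTU_A: 3
  OTU_L vs OTU_P: 5
  OTU_N vs OTU_S: 6
  OTU_N vs OTU_A: 6
  OTU_N vs OTU_P: 7
  OTU_S vs OTU_A: 8
  OTU_S vs OTU_P: 9
  OTU_A vs OTU_P: 5
The largest is 9, between OTU_S and OTU_P.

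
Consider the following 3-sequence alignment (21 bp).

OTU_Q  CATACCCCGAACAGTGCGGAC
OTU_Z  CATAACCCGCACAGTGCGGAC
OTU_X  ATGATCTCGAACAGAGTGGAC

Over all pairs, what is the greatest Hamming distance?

Pairwise Hamming distances:
  OTU_Q vs OTU_Z: 2
  OTU_Q vs OTU_X: 7
  OTU_Z vs OTU_X: 8
The largest is 8, between OTU_Z and OTU_X.

8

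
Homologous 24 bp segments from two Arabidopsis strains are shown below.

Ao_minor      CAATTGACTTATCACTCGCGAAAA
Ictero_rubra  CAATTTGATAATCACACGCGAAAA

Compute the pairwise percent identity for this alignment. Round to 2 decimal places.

79.17%

Mismatches occur at site 6 (G→T), site 7 (A→G), site 8 (C→A), site 10 (T→A), site 16 (T→A).
19 of the 24 sites match, so the percent identity is 19/24 × 100 = 79.17%.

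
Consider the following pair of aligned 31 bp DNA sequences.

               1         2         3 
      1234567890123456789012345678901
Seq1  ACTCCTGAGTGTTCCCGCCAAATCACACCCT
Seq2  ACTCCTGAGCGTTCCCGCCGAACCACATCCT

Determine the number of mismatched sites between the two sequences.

Differing sites — 10:T/C; 20:A/G; 23:T/C; 28:C/T.
That gives 4 mismatches out of 31 aligned sites, so the Hamming distance is 4.

4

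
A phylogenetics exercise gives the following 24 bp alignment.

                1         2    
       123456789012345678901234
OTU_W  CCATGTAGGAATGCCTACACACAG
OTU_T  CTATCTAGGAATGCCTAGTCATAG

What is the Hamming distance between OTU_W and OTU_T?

5

The sequences differ at positions 2 (C/T), 5 (G/C), 18 (C/G), 19 (A/T), 22 (C/T).
That gives 5 mismatches out of 24 aligned sites, so the Hamming distance is 5.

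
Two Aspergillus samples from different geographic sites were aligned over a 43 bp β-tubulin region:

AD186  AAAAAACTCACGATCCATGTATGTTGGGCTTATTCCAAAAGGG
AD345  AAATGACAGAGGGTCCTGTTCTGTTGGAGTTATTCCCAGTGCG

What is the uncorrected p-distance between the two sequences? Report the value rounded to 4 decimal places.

0.3721

Differing sites — 4:A/T; 5:A/G; 8:T/A; 9:C/G; 11:C/G; 13:A/G; 17:A/T; 18:T/G; 19:G/T; 21:A/C; 28:G/A; 29:C/G; 37:A/C; 39:A/G; 40:A/T; 42:G/C.
There are 16 differences over 43 sites, so p = 16/43 = 0.3721.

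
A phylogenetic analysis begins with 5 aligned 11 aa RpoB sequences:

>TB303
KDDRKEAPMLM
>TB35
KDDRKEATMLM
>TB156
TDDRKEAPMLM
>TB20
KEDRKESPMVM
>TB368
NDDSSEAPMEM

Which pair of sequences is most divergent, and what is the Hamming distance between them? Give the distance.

6

Pairwise Hamming distances:
  TB303 vs TB35: 1
  TB303 vs TB156: 1
  TB303 vs TB20: 3
  TB303 vs TB368: 4
  TB35 vs TB156: 2
  TB35 vs TB20: 4
  TB35 vs TB368: 5
  TB156 vs TB20: 4
  TB156 vs TB368: 4
  TB20 vs TB368: 6
The largest is 6, between TB20 and TB368.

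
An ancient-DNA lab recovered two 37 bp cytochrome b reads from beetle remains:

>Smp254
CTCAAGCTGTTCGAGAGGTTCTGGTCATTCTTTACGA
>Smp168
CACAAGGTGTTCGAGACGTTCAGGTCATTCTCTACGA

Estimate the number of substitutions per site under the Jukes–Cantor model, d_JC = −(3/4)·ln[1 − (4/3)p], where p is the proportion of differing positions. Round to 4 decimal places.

0.1490

Mismatches occur at site 2 (T→A), site 7 (C→G), site 17 (G→C), site 22 (T→A), site 32 (T→C).
p = 5/37 = 0.135135.
d = −0.75 · ln(1 − (4/3)·0.135135) = −0.75 · ln(0.819820) = −0.75 · (-0.198670) = 0.1490.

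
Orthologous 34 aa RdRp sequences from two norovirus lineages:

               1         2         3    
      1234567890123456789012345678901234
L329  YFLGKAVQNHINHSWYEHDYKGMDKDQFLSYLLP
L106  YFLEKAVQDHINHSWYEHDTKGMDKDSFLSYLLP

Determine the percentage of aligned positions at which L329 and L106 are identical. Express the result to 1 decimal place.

88.2%

Mismatches occur at site 4 (G↔E), site 9 (N↔D), site 20 (Y↔T), site 27 (Q↔S).
30 of the 34 sites match, so the percent identity is 30/34 × 100 = 88.2%.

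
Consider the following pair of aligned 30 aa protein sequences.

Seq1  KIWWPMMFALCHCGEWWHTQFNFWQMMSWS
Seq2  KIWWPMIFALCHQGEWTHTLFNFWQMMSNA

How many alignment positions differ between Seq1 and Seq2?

The sequences differ at positions 7 (M/I), 13 (C/Q), 17 (W/T), 20 (Q/L), 29 (W/N), 30 (S/A).
That gives 6 mismatches out of 30 aligned sites, so the Hamming distance is 6.

6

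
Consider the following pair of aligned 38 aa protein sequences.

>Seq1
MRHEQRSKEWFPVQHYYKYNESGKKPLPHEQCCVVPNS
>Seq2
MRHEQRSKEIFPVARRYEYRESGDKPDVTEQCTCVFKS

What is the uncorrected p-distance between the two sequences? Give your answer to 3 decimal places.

Mismatches occur at site 10 (W/I), site 14 (Q/A), site 15 (H/R), site 16 (Y/R), site 18 (K/E), site 20 (N/R), site 24 (K/D), site 27 (L/D), site 28 (P/V), site 29 (H/T), site 33 (C/T), site 34 (V/C), site 36 (P/F), site 37 (N/K).
There are 14 differences over 38 sites, so p = 14/38 = 0.368.

0.368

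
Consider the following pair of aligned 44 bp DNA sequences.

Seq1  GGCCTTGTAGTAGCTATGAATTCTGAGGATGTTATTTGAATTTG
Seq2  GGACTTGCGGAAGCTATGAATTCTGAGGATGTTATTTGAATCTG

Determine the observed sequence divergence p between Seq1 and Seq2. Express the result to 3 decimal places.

0.114

Differing sites — 3:C/A; 8:T/C; 9:A/G; 11:T/A; 42:T/C.
There are 5 differences over 44 sites, so p = 5/44 = 0.114.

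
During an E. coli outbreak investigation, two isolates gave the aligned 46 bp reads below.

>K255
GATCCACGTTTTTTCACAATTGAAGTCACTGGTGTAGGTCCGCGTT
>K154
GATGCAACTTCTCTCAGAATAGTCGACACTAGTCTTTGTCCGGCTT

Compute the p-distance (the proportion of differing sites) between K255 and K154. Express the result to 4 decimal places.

0.3478

The sequences differ at positions 4 (C/G), 7 (C/A), 8 (G/C), 11 (T/C), 13 (T/C), 17 (C/G), 21 (T/A), 23 (A/T), 24 (A/C), 26 (T/A), 31 (G/A), 34 (G/C), 36 (A/T), 37 (G/T), 43 (C/G), 44 (G/C).
There are 16 differences over 46 sites, so p = 16/46 = 0.3478.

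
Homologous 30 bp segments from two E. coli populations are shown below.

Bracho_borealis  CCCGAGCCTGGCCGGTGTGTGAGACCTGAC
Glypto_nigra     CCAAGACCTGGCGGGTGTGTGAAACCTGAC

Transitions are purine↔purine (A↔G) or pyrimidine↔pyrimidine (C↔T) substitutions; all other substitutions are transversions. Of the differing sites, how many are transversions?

2

Mismatches occur at site 3 (C/A, transversion), site 4 (G/A, transition), site 5 (A/G, transition), site 6 (G/A, transition), site 13 (C/G, transversion), site 23 (G/A, transition).
Of the 6 differences, 4 transitions and 2 transversions, so the answer is 2.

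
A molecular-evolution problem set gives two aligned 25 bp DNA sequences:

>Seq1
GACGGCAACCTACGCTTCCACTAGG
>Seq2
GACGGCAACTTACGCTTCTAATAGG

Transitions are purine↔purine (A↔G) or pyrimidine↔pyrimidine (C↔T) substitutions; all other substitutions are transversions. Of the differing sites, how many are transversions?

Mismatches occur at site 10 (C↔T, transition), site 19 (C↔T, transition), site 21 (C↔A, transversion).
Of the 3 differences, 2 transitions and 1 transversion, so the answer is 1.

1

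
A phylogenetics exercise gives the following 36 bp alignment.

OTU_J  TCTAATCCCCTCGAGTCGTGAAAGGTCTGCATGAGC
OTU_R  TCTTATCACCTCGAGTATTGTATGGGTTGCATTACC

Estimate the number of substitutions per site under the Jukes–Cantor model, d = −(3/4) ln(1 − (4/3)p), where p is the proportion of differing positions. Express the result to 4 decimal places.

0.3470

Mismatches occur at site 4 (A↔T), site 8 (C↔A), site 17 (C↔A), site 18 (G↔T), site 21 (A↔T), site 23 (A↔T), site 26 (T↔G), site 27 (C↔T), site 33 (G↔T), site 35 (G↔C).
p = 10/36 = 0.277778.
d = −0.75 · ln(1 − (4/3)·0.277778) = −0.75 · ln(0.629629) = −0.75 · (-0.462625) = 0.3470.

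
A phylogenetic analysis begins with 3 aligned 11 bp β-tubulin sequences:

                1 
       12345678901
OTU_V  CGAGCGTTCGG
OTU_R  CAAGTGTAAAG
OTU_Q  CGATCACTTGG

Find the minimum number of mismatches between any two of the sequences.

4

Pairwise Hamming distances:
  OTU_V vs OTU_R: 5
  OTU_V vs OTU_Q: 4
  OTU_R vs OTU_Q: 8
The smallest is 4, between OTU_V and OTU_Q.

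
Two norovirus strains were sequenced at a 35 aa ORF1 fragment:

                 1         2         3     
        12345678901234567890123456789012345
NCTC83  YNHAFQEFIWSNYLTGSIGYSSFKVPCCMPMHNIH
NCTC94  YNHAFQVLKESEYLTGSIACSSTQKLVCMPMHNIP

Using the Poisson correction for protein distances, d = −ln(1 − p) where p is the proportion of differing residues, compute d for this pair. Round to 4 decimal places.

0.4643

Mismatches occur at site 7 (E→V), site 8 (F→L), site 9 (I→K), site 10 (W→E), site 12 (N→E), site 19 (G→A), site 20 (Y→C), site 23 (F→T), site 24 (K→Q), site 25 (V→K), site 26 (P→L), site 27 (C→V), site 35 (H→P).
p = 13/35 = 0.371429.
d = −ln(1 − 0.371429) = −ln(0.628571) = 0.4643.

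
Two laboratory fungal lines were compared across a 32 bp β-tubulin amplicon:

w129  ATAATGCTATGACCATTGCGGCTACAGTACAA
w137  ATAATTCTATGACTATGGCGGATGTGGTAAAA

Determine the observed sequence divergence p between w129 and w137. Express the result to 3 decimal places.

Differing sites — 6:G/T; 14:C/T; 17:T/G; 22:C/A; 24:A/G; 25:C/T; 26:A/G; 30:C/A.
There are 8 differences over 32 sites, so p = 8/32 = 0.250.

0.250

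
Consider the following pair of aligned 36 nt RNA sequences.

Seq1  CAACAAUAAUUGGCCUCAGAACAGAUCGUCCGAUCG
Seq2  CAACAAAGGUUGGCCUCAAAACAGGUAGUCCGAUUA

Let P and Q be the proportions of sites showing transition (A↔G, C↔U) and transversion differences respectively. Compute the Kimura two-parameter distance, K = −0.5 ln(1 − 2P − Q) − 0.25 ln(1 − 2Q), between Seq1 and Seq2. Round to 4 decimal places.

0.2757

Differing sites — 7:U/A (Tv); 8:A/G (Ti); 9:A/G (Ti); 19:G/A (Ti); 25:A/G (Ti); 27:C/A (Tv); 35:C/U (Ti); 36:G/A (Ti).
Of the 8 differences, 6 transitions and 2 transversions over 36 sites: P = 6/36 = 0.166667, Q = 2/36 = 0.055556.
d = −0.5·ln(0.611110) − 0.25·ln(0.888888) = −0.5·(-0.492478) − 0.25·(-0.117784) = 0.2757.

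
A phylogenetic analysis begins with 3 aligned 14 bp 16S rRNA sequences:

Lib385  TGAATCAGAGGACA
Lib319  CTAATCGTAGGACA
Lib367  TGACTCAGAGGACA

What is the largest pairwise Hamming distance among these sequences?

Pairwise Hamming distances:
  Lib385 vs Lib319: 4
  Lib385 vs Lib367: 1
  Lib319 vs Lib367: 5
The largest is 5, between Lib319 and Lib367.

5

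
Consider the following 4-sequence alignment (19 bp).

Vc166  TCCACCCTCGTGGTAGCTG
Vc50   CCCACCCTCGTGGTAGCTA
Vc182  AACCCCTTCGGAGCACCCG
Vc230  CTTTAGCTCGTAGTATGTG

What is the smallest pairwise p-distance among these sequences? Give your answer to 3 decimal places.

0.105

Pairwise Hamming distances:
  Vc166 vs Vc50: 2
  Vc166 vs Vc182: 9
  Vc166 vs Vc230: 9
  Vc50 vs Vc182: 10
  Vc50 vs Vc230: 9
  Vc182 vs Vc230: 12
The smallest is 2 mismatches, between Vc166 and Vc50; p = 2/19 = 0.105.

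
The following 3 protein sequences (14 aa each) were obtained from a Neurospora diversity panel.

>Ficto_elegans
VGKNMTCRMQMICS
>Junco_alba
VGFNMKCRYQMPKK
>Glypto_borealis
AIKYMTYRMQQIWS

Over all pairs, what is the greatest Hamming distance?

Pairwise Hamming distances:
  Ficto_elegans vs Junco_alba: 6
  Ficto_elegans vs Glypto_borealis: 6
  Junco_alba vs Glypto_borealis: 11
The largest is 11, between Junco_alba and Glypto_borealis.

11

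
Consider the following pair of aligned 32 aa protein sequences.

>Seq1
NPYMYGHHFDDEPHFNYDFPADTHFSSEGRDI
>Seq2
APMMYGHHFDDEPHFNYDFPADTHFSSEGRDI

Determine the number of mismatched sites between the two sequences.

2

The sequences differ at positions 1 (N/A), 3 (Y/M).
That gives 2 mismatches out of 32 aligned sites, so the Hamming distance is 2.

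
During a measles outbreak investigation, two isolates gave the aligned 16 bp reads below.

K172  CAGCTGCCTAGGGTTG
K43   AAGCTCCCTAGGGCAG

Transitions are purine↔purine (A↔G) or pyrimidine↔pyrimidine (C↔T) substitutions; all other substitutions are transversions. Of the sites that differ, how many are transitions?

1

Mismatches occur at site 1 (C↔A, transversion), site 6 (G↔C, transversion), site 14 (T↔C, transition), site 15 (T↔A, transversion).
Of the 4 differences, 1 transition and 3 transversions, so the answer is 1.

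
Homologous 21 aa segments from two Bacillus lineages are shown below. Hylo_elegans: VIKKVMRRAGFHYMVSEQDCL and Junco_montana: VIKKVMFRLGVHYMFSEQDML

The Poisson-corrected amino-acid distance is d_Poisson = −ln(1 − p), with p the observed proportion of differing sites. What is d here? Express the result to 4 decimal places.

0.2719

The sequences differ at positions 7 (R/F), 9 (A/L), 11 (F/V), 15 (V/F), 20 (C/M).
p = 5/21 = 0.238095.
d = −ln(1 − 0.238095) = −ln(0.761905) = 0.2719.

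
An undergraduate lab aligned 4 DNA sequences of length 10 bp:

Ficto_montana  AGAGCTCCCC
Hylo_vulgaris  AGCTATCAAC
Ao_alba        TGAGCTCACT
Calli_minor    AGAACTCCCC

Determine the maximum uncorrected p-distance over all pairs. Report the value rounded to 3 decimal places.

Pairwise Hamming distances:
  Ficto_montana vs Hylo_vulgaris: 5
  Ficto_montana vs Ao_alba: 3
  Ficto_montana vs Calli_minor: 1
  Hylo_vulgaris vs Ao_alba: 6
  Hylo_vulgaris vs Calli_minor: 5
  Ao_alba vs Calli_minor: 4
The largest is 6 mismatches, between Hylo_vulgaris and Ao_alba; p = 6/10 = 0.600.

0.600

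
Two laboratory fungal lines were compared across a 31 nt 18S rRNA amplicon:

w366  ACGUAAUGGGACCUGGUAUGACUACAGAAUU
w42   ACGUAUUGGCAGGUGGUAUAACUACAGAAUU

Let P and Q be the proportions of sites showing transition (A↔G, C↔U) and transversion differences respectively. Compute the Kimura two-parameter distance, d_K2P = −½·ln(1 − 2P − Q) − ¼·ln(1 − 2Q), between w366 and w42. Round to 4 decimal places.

Mismatches occur at site 6 (A→U, transversion), site 10 (G→C, transversion), site 12 (C→G, transversion), site 13 (C→G, transversion), site 20 (G→A, transition).
Of the 5 differences, 1 transition and 4 transversions over 31 sites: P = 1/31 = 0.032258, Q = 4/31 = 0.129032.
d = −0.5·ln(0.806452) − 0.25·ln(0.741936) = −0.5·(-0.215111) − 0.25·(-0.298492) = 0.1822.

0.1822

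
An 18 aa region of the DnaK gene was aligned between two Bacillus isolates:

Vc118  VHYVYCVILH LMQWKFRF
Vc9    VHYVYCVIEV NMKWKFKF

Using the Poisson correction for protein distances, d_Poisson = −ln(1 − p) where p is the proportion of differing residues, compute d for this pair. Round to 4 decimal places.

The sequences differ at positions 9 (L/E), 10 (H/V), 11 (L/N), 13 (Q/K), 17 (R/K).
p = 5/18 = 0.277778.
d = −ln(1 − 0.277778) = −ln(0.722222) = 0.3254.

0.3254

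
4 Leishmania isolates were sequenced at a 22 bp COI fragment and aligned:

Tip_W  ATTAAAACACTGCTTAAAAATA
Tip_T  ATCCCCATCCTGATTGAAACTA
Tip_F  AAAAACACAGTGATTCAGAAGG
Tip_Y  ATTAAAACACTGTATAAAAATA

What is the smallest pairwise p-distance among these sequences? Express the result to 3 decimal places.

Pairwise Hamming distances:
  Tip_W vs Tip_T: 9
  Tip_W vs Tip_F: 9
  Tip_W vs Tip_Y: 2
  Tip_T vs Tip_F: 12
  Tip_T vs Tip_Y: 10
  Tip_F vs Tip_Y: 10
The smallest is 2 mismatches, between Tip_W and Tip_Y; p = 2/22 = 0.091.

0.091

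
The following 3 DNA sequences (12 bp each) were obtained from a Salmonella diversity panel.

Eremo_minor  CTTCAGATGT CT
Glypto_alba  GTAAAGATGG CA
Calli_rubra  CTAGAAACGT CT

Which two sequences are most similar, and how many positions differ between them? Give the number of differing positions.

4

Pairwise Hamming distances:
  Eremo_minor vs Glypto_alba: 5
  Eremo_minor vs Calli_rubra: 4
  Glypto_alba vs Calli_rubra: 6
The smallest is 4, between Eremo_minor and Calli_rubra.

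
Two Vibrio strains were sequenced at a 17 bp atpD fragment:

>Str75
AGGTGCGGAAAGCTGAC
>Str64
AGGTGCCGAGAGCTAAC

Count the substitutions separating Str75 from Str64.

The sequences differ at positions 7 (G/C), 10 (A/G), 15 (G/A).
That gives 3 mismatches out of 17 aligned sites, so the Hamming distance is 3.

3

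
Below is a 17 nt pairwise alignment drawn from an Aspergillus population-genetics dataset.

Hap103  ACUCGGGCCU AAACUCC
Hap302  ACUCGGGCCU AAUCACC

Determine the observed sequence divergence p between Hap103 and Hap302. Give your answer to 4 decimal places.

The sequences differ at positions 13 (A/U), 15 (U/A).
There are 2 differences over 17 sites, so p = 2/17 = 0.1176.

0.1176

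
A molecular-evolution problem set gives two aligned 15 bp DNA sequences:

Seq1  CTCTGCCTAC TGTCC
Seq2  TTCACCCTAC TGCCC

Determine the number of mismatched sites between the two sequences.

4

Mismatches occur at site 1 (C↔T), site 4 (T↔A), site 5 (G↔C), site 13 (T↔C).
That gives 4 mismatches out of 15 aligned sites, so the Hamming distance is 4.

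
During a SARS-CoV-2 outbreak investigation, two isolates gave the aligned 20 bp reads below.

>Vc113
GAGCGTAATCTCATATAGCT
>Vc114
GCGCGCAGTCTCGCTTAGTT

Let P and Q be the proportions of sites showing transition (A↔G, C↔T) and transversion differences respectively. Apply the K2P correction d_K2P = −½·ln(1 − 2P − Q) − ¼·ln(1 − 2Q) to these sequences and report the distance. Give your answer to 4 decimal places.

0.5139

The sequences differ at positions 2 (A/C, transversion), 6 (T/C, transition), 8 (A/G, transition), 13 (A/G, transition), 14 (T/C, transition), 15 (A/T, transversion), 19 (C/T, transition).
Of the 7 differences, 5 transitions and 2 transversions over 20 sites: P = 5/20 = 0.250000, Q = 2/20 = 0.100000.
d = −0.5·ln(0.400000) − 0.25·ln(0.800000) = −0.5·(-0.916291) − 0.25·(-0.223144) = 0.5139.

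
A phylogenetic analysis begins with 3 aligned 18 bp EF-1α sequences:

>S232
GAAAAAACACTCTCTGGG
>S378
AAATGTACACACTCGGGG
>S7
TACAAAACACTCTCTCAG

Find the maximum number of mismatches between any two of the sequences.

Pairwise Hamming distances:
  S232 vs S378: 6
  S232 vs S7: 4
  S378 vs S7: 9
The largest is 9, between S378 and S7.

9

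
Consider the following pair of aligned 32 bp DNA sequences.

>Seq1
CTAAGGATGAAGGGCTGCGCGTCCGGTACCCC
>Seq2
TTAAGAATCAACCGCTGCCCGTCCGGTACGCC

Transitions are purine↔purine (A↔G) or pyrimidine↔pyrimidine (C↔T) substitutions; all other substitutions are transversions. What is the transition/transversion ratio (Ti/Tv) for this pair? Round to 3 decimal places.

0.400

The sequences differ at positions 1 (C/T, transition), 6 (G/A, transition), 9 (G/C, transversion), 12 (G/C, transversion), 13 (G/C, transversion), 19 (G/C, transversion), 30 (C/G, transversion).
Of the 7 differences, 2 transitions and 5 transversions, so Ti/Tv = 2/5 = 0.400.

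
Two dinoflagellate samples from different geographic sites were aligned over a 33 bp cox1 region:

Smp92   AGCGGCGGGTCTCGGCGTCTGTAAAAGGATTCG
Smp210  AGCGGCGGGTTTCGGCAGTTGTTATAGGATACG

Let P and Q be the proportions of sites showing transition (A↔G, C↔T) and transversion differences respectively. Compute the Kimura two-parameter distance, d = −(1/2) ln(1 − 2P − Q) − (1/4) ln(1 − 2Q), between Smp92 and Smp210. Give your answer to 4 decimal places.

0.2499

The sequences differ at positions 11 (C/T, transition), 17 (G/A, transition), 18 (T/G, transversion), 19 (C/T, transition), 23 (A/T, transversion), 25 (A/T, transversion), 31 (T/A, transversion).
Of the 7 differences, 3 transitions and 4 transversions over 33 sites: P = 3/33 = 0.090909, Q = 4/33 = 0.121212.
d = −0.5·ln(0.696970) − 0.25·ln(0.757576) = −0.5·(-0.361013) − 0.25·(-0.277631) = 0.2499.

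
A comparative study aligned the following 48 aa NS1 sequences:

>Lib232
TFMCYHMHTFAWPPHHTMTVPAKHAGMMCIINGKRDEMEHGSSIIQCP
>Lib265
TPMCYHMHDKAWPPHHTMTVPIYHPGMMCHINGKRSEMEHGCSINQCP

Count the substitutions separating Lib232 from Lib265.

10

The sequences differ at positions 2 (F/P), 9 (T/D), 10 (F/K), 22 (A/I), 23 (K/Y), 25 (A/P), 30 (I/H), 36 (D/S), 42 (S/C), 45 (I/N).
That gives 10 mismatches out of 48 aligned sites, so the Hamming distance is 10.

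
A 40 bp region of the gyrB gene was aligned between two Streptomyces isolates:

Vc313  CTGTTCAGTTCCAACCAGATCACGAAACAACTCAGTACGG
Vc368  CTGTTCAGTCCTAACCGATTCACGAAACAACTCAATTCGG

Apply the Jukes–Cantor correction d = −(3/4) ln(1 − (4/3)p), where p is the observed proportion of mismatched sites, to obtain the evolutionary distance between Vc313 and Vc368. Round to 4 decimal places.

0.1993

Mismatches occur at site 10 (T→C), site 12 (C→T), site 17 (A→G), site 18 (G→A), site 19 (A→T), site 35 (G→A), site 37 (A→T).
p = 7/40 = 0.175000.
d = −0.75 · ln(1 − (4/3)·0.175000) = −0.75 · ln(0.766667) = −0.75 · (-0.265703) = 0.1993.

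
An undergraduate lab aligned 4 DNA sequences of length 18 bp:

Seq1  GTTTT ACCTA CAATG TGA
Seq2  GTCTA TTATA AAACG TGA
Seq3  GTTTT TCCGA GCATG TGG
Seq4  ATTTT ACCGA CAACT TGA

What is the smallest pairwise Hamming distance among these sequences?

Pairwise Hamming distances:
  Seq1 vs Seq2: 7
  Seq1 vs Seq3: 5
  Seq1 vs Seq4: 4
  Seq2 vs Seq3: 9
  Seq2 vs Seq4: 9
  Seq3 vs Seq4: 7
The smallest is 4, between Seq1 and Seq4.

4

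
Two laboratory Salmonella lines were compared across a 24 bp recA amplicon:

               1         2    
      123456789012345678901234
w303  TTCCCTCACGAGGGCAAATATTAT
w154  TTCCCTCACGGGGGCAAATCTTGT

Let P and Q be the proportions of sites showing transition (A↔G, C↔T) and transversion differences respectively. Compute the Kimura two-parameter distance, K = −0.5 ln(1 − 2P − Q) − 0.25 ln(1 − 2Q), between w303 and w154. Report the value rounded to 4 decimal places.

The sequences differ at positions 11 (A/G, transition), 20 (A/C, transversion), 23 (A/G, transition).
Of the 3 differences, 2 transitions and 1 transversion over 24 sites: P = 2/24 = 0.083333, Q = 1/24 = 0.041667.
d = −0.5·ln(0.791667) − 0.25·ln(0.916666) = −0.5·(-0.233614) − 0.25·(-0.087012) = 0.1386.

0.1386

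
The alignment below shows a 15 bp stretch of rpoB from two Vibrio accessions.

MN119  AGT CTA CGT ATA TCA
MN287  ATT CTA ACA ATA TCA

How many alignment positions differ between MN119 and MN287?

Mismatches occur at site 2 (G↔T), site 7 (C↔A), site 8 (G↔C), site 9 (T↔A).
That gives 4 mismatches out of 15 aligned sites, so the Hamming distance is 4.

4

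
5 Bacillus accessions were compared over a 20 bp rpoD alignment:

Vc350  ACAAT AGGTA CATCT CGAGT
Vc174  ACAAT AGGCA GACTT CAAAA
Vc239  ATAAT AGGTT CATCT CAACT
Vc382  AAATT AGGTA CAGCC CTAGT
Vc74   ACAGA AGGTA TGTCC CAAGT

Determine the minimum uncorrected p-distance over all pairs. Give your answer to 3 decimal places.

0.200

Pairwise Hamming distances:
  Vc350 vs Vc174: 7
  Vc350 vs Vc239: 4
  Vc350 vs Vc382: 5
  Vc350 vs Vc74: 6
  Vc174 vs Vc239: 8
  Vc174 vs Vc382: 10
  Vc174 vs Vc74: 10
  Vc239 vs Vc382: 7
  Vc239 vs Vc74: 8
  Vc382 vs Vc74: 7
The smallest is 4 mismatches, between Vc350 and Vc239; p = 4/20 = 0.200.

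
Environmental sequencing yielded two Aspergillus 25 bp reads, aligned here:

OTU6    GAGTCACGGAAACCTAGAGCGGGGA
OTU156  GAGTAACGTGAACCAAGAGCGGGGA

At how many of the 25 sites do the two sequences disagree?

Differing sites — 5:C/A; 9:G/T; 10:A/G; 15:T/A.
That gives 4 mismatches out of 25 aligned sites, so the Hamming distance is 4.

4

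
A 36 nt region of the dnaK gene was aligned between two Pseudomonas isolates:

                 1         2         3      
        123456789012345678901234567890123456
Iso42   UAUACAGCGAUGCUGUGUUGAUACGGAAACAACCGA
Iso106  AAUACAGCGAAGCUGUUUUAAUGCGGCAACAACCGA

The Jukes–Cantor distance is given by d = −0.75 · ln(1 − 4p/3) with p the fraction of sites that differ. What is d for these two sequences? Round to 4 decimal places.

Mismatches occur at site 1 (U↔A), site 11 (U↔A), site 17 (G↔U), site 20 (G↔A), site 23 (A↔G), site 27 (A↔C).
p = 6/36 = 0.166667.
d = −0.75 · ln(1 − (4/3)·0.166667) = −0.75 · ln(0.777777) = −0.75 · (-0.251315) = 0.1885.

0.1885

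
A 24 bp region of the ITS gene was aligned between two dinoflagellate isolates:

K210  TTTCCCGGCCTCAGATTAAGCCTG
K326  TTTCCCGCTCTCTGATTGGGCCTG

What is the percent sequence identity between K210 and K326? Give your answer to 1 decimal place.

The sequences differ at positions 8 (G/C), 9 (C/T), 13 (A/T), 18 (A/G), 19 (A/G).
19 of the 24 sites match, so the percent identity is 19/24 × 100 = 79.2%.

79.2%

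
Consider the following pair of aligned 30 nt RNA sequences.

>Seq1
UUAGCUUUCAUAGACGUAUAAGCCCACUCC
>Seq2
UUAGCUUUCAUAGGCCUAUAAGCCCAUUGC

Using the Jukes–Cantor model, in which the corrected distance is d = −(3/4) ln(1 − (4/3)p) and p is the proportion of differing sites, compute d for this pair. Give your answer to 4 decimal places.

0.1468

The sequences differ at positions 14 (A/G), 16 (G/C), 27 (C/U), 29 (C/G).
p = 4/30 = 0.133333.
d = −0.75 · ln(1 − (4/3)·0.133333) = −0.75 · ln(0.822223) = −0.75 · (-0.195744) = 0.1468.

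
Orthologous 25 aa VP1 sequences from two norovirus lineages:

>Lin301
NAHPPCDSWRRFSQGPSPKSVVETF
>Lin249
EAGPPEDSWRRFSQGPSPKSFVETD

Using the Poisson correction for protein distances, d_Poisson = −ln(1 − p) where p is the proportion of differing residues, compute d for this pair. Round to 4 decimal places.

0.2231

Mismatches occur at site 1 (N↔E), site 3 (H↔G), site 6 (C↔E), site 21 (V↔F), site 25 (F↔D).
p = 5/25 = 0.200000.
d = −ln(1 − 0.200000) = −ln(0.800000) = 0.2231.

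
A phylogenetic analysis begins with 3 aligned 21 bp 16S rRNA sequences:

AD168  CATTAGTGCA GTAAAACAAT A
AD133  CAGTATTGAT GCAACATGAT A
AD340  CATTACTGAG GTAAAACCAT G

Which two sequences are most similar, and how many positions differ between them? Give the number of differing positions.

Pairwise Hamming distances:
  AD168 vs AD133: 8
  AD168 vs AD340: 5
  AD133 vs AD340: 8
The smallest is 5, between AD168 and AD340.

5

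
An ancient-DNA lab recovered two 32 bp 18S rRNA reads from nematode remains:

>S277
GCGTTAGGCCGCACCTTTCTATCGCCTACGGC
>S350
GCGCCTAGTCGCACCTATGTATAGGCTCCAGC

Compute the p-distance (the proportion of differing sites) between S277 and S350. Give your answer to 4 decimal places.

The sequences differ at positions 4 (T/C), 5 (T/C), 6 (A/T), 7 (G/A), 9 (C/T), 17 (T/A), 19 (C/G), 23 (C/A), 25 (C/G), 28 (A/C), 30 (G/A).
There are 11 differences over 32 sites, so p = 11/32 = 0.3438.

0.3438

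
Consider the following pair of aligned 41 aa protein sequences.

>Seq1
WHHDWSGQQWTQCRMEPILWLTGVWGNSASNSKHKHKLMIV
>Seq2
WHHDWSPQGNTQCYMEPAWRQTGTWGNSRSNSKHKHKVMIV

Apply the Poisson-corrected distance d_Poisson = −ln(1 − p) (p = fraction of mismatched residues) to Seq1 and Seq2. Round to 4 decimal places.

The sequences differ at positions 7 (G/P), 9 (Q/G), 10 (W/N), 14 (R/Y), 18 (I/A), 19 (L/W), 20 (W/R), 21 (L/Q), 24 (V/T), 29 (A/R), 38 (L/V).
p = 11/41 = 0.268293.
d = −ln(1 − 0.268293) = −ln(0.731707) = 0.3124.

0.3124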